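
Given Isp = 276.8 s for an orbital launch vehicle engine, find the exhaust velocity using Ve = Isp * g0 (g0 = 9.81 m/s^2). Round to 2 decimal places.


Step 1: Ve = Isp * g0 = 276.8 * 9.81
Step 2: Ve = 2715.41 m/s

2715.41


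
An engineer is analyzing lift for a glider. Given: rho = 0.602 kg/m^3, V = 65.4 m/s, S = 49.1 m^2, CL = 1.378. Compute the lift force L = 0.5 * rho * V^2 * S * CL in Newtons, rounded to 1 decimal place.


Step 1: Calculate dynamic pressure q = 0.5 * 0.602 * 65.4^2 = 0.5 * 0.602 * 4277.16 = 1287.4252 Pa
Step 2: Multiply by wing area and lift coefficient: L = 1287.4252 * 49.1 * 1.378
Step 3: L = 63212.5754 * 1.378 = 87106.9 N

87106.9


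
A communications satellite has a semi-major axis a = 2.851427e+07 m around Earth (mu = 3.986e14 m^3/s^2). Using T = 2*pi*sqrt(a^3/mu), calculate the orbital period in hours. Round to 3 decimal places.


Step 1: a^3 / mu = 2.318391e+22 / 3.986e14 = 5.816336e+07
Step 2: sqrt(5.816336e+07) = 7626.4906 s
Step 3: T = 2*pi * 7626.4906 = 47918.65 s
Step 4: T in hours = 47918.65 / 3600 = 13.311 hours

13.311


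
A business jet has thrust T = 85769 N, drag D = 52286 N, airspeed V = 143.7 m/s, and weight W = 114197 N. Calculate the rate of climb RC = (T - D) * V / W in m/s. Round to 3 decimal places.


Step 1: Excess thrust = T - D = 85769 - 52286 = 33483 N
Step 2: Excess power = 33483 * 143.7 = 4811507.1 W
Step 3: RC = 4811507.1 / 114197 = 42.133 m/s

42.133


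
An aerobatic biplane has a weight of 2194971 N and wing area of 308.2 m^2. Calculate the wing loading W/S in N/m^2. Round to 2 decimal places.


Step 1: Wing loading = W / S = 2194971 / 308.2
Step 2: Wing loading = 7121.90 N/m^2

7121.90


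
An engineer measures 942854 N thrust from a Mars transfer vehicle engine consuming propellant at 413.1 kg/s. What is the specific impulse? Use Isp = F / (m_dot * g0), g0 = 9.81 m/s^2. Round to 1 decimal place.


Step 1: m_dot * g0 = 413.1 * 9.81 = 4052.51
Step 2: Isp = 942854 / 4052.51 = 232.7 s

232.7


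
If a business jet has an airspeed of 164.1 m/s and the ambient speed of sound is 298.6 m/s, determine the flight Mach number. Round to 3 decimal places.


Step 1: M = V / a = 164.1 / 298.6
Step 2: M = 0.550

0.550


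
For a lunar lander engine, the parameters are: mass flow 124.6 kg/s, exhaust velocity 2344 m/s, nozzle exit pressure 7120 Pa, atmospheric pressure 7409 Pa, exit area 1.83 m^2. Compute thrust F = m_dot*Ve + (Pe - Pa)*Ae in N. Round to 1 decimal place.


Step 1: Momentum thrust = m_dot * Ve = 124.6 * 2344 = 292062.4 N
Step 2: Pressure thrust = (Pe - Pa) * Ae = (7120 - 7409) * 1.83 = -528.87 N
Step 3: Total thrust F = 292062.4 + -528.87 = 291533.5 N

291533.5


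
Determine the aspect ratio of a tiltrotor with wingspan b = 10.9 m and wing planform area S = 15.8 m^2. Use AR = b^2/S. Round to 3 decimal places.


Step 1: b^2 = 10.9^2 = 118.81
Step 2: AR = 118.81 / 15.8 = 7.520

7.520


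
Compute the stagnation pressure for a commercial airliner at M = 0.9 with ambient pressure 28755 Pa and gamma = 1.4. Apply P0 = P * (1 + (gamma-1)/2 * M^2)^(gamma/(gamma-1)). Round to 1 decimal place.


Step 1: (gamma-1)/2 * M^2 = 0.2 * 0.81 = 0.162
Step 2: 1 + 0.162 = 1.162
Step 3: Exponent gamma/(gamma-1) = 3.5
Step 4: P0 = 28755 * 1.162^3.5 = 48633.4 Pa

48633.4


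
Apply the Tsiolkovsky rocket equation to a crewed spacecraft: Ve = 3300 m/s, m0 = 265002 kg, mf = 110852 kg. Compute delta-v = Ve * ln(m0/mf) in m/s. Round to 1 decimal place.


Step 1: Mass ratio m0/mf = 265002 / 110852 = 2.390593
Step 2: ln(2.390593) = 0.871541
Step 3: delta-v = 3300 * 0.871541 = 2876.1 m/s

2876.1


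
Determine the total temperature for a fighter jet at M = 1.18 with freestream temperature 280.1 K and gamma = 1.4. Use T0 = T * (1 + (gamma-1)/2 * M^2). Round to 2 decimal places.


Step 1: (gamma-1)/2 = 0.2
Step 2: M^2 = 1.3924
Step 3: 1 + 0.2 * 1.3924 = 1.27848
Step 4: T0 = 280.1 * 1.27848 = 358.10 K

358.10


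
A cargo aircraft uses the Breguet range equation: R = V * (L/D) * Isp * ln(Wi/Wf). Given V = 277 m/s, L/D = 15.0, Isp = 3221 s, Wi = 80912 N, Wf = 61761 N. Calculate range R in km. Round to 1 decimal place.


Step 1: Coefficient = V * (L/D) * Isp = 277 * 15.0 * 3221 = 13383255.0 m
Step 2: Wi/Wf = 80912 / 61761 = 1.310082
Step 3: ln(1.310082) = 0.27009
Step 4: R = 13383255.0 * 0.27009 = 3614684.0 m = 3614.7 km

3614.7


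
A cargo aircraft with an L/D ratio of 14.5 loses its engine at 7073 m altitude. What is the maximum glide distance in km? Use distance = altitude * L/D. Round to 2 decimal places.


Step 1: Glide distance = altitude * L/D = 7073 * 14.5 = 102558.5 m
Step 2: Convert to km: 102558.5 / 1000 = 102.56 km

102.56


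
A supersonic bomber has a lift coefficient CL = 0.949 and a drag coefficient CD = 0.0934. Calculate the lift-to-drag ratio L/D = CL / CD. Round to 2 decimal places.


Step 1: L/D = CL / CD = 0.949 / 0.0934
Step 2: L/D = 10.16

10.16


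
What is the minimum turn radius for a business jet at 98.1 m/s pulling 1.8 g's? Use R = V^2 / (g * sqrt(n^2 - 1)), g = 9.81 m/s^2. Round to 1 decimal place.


Step 1: V^2 = 98.1^2 = 9623.61
Step 2: n^2 - 1 = 1.8^2 - 1 = 2.24
Step 3: sqrt(2.24) = 1.496663
Step 4: R = 9623.61 / (9.81 * 1.496663) = 655.5 m

655.5


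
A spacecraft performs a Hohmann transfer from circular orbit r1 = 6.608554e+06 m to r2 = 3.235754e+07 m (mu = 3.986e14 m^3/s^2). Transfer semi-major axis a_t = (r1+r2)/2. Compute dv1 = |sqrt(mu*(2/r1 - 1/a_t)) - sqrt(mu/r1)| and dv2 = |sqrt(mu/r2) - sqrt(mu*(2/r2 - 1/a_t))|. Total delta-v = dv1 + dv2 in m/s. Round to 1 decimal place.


Step 1: Transfer semi-major axis a_t = (6.608554e+06 + 3.235754e+07) / 2 = 1.948305e+07 m
Step 2: v1 (circular at r1) = sqrt(mu/r1) = 7766.32 m/s
Step 3: v_t1 = sqrt(mu*(2/r1 - 1/a_t)) = 10008.63 m/s
Step 4: dv1 = |10008.63 - 7766.32| = 2242.31 m/s
Step 5: v2 (circular at r2) = 3509.79 m/s, v_t2 = 2044.12 m/s
Step 6: dv2 = |3509.79 - 2044.12| = 1465.67 m/s
Step 7: Total delta-v = 2242.31 + 1465.67 = 3708.0 m/s

3708.0


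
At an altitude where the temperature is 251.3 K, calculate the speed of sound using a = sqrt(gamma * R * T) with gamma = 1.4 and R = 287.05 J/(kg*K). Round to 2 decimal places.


Step 1: gamma * R * T = 1.4 * 287.05 * 251.3 = 100989.931
Step 2: a = sqrt(100989.931) = 317.79 m/s

317.79


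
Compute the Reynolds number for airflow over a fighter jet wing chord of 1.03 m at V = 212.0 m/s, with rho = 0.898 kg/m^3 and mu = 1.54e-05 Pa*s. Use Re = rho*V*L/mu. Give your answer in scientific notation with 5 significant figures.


Step 1: Numerator = rho * V * L = 0.898 * 212.0 * 1.03 = 196.08728
Step 2: Re = 196.08728 / 1.54e-05
Step 3: Re = 1.2733e+07

1.2733e+07


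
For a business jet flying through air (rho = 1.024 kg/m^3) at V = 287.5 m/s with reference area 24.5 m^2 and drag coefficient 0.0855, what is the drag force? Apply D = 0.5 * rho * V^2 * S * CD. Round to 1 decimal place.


Step 1: Dynamic pressure q = 0.5 * 1.024 * 287.5^2 = 42320.0 Pa
Step 2: Drag D = q * S * CD = 42320.0 * 24.5 * 0.0855
Step 3: D = 88649.8 N

88649.8


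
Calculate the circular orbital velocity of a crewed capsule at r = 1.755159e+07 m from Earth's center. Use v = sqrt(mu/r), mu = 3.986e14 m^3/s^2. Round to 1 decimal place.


Step 1: mu / r = 3.986e14 / 1.755159e+07 = 22710193.2076
Step 2: v = sqrt(22710193.2076) = 4765.5 m/s

4765.5


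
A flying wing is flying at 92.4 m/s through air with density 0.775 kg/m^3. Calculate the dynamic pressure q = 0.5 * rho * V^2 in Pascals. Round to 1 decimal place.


Step 1: V^2 = 92.4^2 = 8537.76
Step 2: q = 0.5 * 0.775 * 8537.76
Step 3: q = 3308.4 Pa

3308.4


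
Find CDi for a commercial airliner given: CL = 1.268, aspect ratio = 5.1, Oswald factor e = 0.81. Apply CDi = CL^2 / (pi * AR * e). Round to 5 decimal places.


Step 1: CL^2 = 1.268^2 = 1.607824
Step 2: pi * AR * e = 3.14159 * 5.1 * 0.81 = 12.977919
Step 3: CDi = 1.607824 / 12.977919 = 0.12389

0.12389


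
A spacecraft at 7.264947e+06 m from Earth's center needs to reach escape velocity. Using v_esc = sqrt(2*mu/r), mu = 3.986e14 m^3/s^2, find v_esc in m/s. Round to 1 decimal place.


Step 1: 2*mu/r = 2 * 3.986e14 / 7.264947e+06 = 109732390.3395
Step 2: v_esc = sqrt(109732390.3395) = 10475.3 m/s

10475.3


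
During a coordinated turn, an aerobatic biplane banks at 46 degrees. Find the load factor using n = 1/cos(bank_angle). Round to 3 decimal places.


Step 1: Convert 46 degrees to radians = 0.802851
Step 2: cos(46 deg) = 0.694658
Step 3: n = 1 / 0.694658 = 1.440

1.440


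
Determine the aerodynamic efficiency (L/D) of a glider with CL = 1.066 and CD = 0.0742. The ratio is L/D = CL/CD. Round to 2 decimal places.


Step 1: L/D = CL / CD = 1.066 / 0.0742
Step 2: L/D = 14.37

14.37


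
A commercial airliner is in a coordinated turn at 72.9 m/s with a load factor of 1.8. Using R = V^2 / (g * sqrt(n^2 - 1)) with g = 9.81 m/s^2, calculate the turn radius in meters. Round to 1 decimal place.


Step 1: V^2 = 72.9^2 = 5314.41
Step 2: n^2 - 1 = 1.8^2 - 1 = 2.24
Step 3: sqrt(2.24) = 1.496663
Step 4: R = 5314.41 / (9.81 * 1.496663) = 362.0 m

362.0


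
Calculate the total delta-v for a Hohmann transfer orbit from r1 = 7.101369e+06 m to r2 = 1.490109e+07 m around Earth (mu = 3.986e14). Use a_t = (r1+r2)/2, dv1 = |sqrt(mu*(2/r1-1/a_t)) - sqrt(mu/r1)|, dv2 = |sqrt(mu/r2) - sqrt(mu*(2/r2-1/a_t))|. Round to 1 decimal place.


Step 1: Transfer semi-major axis a_t = (7.101369e+06 + 1.490109e+07) / 2 = 1.100123e+07 m
Step 2: v1 (circular at r1) = sqrt(mu/r1) = 7492.0 m/s
Step 3: v_t1 = sqrt(mu*(2/r1 - 1/a_t)) = 8719.39 m/s
Step 4: dv1 = |8719.39 - 7492.0| = 1227.39 m/s
Step 5: v2 (circular at r2) = 5172.01 m/s, v_t2 = 4155.37 m/s
Step 6: dv2 = |5172.01 - 4155.37| = 1016.64 m/s
Step 7: Total delta-v = 1227.39 + 1016.64 = 2244.0 m/s

2244.0


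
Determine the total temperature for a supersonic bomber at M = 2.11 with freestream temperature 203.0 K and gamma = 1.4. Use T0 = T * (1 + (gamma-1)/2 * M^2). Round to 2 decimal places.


Step 1: (gamma-1)/2 = 0.2
Step 2: M^2 = 4.4521
Step 3: 1 + 0.2 * 4.4521 = 1.89042
Step 4: T0 = 203.0 * 1.89042 = 383.76 K

383.76


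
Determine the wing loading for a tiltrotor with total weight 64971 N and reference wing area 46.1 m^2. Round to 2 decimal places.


Step 1: Wing loading = W / S = 64971 / 46.1
Step 2: Wing loading = 1409.35 N/m^2

1409.35


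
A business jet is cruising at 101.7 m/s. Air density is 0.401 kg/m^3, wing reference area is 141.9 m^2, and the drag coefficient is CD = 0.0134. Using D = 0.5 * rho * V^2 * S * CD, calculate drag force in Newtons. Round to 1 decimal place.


Step 1: Dynamic pressure q = 0.5 * 0.401 * 101.7^2 = 2073.7494 Pa
Step 2: Drag D = q * S * CD = 2073.7494 * 141.9 * 0.0134
Step 3: D = 3943.2 N

3943.2


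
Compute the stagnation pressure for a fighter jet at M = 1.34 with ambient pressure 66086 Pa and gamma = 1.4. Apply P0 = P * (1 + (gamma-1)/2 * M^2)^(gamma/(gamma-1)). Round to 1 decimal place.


Step 1: (gamma-1)/2 * M^2 = 0.2 * 1.7956 = 0.35912
Step 2: 1 + 0.35912 = 1.35912
Step 3: Exponent gamma/(gamma-1) = 3.5
Step 4: P0 = 66086 * 1.35912^3.5 = 193424.6 Pa

193424.6


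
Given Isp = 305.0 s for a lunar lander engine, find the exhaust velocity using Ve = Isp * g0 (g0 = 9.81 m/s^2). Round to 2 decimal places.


Step 1: Ve = Isp * g0 = 305.0 * 9.81
Step 2: Ve = 2992.05 m/s

2992.05


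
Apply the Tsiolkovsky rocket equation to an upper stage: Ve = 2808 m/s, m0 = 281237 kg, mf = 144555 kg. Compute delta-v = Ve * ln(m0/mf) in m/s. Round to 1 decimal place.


Step 1: Mass ratio m0/mf = 281237 / 144555 = 1.945536
Step 2: ln(1.945536) = 0.665538
Step 3: delta-v = 2808 * 0.665538 = 1868.8 m/s

1868.8


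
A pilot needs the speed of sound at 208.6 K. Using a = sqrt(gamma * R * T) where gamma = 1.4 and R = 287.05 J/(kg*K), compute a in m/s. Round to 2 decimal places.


Step 1: gamma * R * T = 1.4 * 287.05 * 208.6 = 83830.082
Step 2: a = sqrt(83830.082) = 289.53 m/s

289.53


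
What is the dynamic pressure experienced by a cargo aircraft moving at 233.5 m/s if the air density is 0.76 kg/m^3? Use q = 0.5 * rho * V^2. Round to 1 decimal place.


Step 1: V^2 = 233.5^2 = 54522.25
Step 2: q = 0.5 * 0.76 * 54522.25
Step 3: q = 20718.5 Pa

20718.5


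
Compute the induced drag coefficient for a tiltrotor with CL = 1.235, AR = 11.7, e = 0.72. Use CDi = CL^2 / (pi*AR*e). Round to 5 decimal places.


Step 1: CL^2 = 1.235^2 = 1.525225
Step 2: pi * AR * e = 3.14159 * 11.7 * 0.72 = 26.464777
Step 3: CDi = 1.525225 / 26.464777 = 0.05763

0.05763


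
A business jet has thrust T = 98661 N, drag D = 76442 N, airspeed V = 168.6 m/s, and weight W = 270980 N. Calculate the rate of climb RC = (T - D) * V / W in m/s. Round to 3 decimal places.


Step 1: Excess thrust = T - D = 98661 - 76442 = 22219 N
Step 2: Excess power = 22219 * 168.6 = 3746123.4 W
Step 3: RC = 3746123.4 / 270980 = 13.824 m/s

13.824


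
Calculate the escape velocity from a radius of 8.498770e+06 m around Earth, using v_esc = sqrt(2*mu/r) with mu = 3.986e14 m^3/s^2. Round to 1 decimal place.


Step 1: 2*mu/r = 2 * 3.986e14 / 8.498770e+06 = 93801808.9677
Step 2: v_esc = sqrt(93801808.9677) = 9685.1 m/s

9685.1


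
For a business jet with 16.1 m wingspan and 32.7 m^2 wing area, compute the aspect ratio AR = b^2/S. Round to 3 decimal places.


Step 1: b^2 = 16.1^2 = 259.21
Step 2: AR = 259.21 / 32.7 = 7.927

7.927


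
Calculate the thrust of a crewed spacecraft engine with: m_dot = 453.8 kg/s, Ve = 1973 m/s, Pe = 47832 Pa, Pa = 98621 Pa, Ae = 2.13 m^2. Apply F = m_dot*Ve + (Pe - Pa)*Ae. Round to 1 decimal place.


Step 1: Momentum thrust = m_dot * Ve = 453.8 * 1973 = 895347.4 N
Step 2: Pressure thrust = (Pe - Pa) * Ae = (47832 - 98621) * 2.13 = -108180.57 N
Step 3: Total thrust F = 895347.4 + -108180.57 = 787166.8 N

787166.8


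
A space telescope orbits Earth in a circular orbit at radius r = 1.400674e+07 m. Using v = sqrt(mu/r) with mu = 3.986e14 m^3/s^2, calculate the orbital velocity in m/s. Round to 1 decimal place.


Step 1: mu / r = 3.986e14 / 1.400674e+07 = 28457728.208
Step 2: v = sqrt(28457728.208) = 5334.6 m/s

5334.6


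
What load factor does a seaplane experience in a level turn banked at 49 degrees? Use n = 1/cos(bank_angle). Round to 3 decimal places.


Step 1: Convert 49 degrees to radians = 0.855211
Step 2: cos(49 deg) = 0.656059
Step 3: n = 1 / 0.656059 = 1.524

1.524


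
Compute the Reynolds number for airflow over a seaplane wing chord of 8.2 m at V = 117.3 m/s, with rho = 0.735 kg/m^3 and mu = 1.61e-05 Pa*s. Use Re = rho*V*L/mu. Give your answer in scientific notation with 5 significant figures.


Step 1: Numerator = rho * V * L = 0.735 * 117.3 * 8.2 = 706.9671
Step 2: Re = 706.9671 / 1.61e-05
Step 3: Re = 4.3911e+07

4.3911e+07


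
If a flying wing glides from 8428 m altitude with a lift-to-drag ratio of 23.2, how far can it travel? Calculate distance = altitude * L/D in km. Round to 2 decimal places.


Step 1: Glide distance = altitude * L/D = 8428 * 23.2 = 195529.6 m
Step 2: Convert to km: 195529.6 / 1000 = 195.53 km

195.53


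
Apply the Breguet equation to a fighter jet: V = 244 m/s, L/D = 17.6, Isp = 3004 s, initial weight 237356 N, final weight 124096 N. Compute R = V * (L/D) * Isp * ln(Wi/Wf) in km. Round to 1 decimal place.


Step 1: Coefficient = V * (L/D) * Isp = 244 * 17.6 * 3004 = 12900377.6 m
Step 2: Wi/Wf = 237356 / 124096 = 1.912681
Step 3: ln(1.912681) = 0.648506
Step 4: R = 12900377.6 * 0.648506 = 8365967.9 m = 8366.0 km

8366.0


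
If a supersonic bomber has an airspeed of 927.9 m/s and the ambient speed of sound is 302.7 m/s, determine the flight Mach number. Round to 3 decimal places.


Step 1: M = V / a = 927.9 / 302.7
Step 2: M = 3.065

3.065


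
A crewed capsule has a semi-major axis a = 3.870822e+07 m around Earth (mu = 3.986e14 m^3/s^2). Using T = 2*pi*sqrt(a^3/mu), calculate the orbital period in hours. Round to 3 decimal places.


Step 1: a^3 / mu = 5.799754e+22 / 3.986e14 = 1.455031e+08
Step 2: sqrt(1.455031e+08) = 12062.4674 s
Step 3: T = 2*pi * 12062.4674 = 75790.72 s
Step 4: T in hours = 75790.72 / 3600 = 21.053 hours

21.053


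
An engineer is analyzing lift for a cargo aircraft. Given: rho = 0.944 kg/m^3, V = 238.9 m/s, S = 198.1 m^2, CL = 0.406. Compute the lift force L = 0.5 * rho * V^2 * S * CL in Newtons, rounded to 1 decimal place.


Step 1: Calculate dynamic pressure q = 0.5 * 0.944 * 238.9^2 = 0.5 * 0.944 * 57073.21 = 26938.5551 Pa
Step 2: Multiply by wing area and lift coefficient: L = 26938.5551 * 198.1 * 0.406
Step 3: L = 5336527.7693 * 0.406 = 2166630.3 N

2166630.3


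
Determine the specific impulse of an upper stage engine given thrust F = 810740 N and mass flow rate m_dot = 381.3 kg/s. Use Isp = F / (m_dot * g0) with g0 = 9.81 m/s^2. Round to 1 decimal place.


Step 1: m_dot * g0 = 381.3 * 9.81 = 3740.55
Step 2: Isp = 810740 / 3740.55 = 216.7 s

216.7


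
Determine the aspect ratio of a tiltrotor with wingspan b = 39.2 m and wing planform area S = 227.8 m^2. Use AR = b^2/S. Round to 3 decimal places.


Step 1: b^2 = 39.2^2 = 1536.64
Step 2: AR = 1536.64 / 227.8 = 6.746

6.746


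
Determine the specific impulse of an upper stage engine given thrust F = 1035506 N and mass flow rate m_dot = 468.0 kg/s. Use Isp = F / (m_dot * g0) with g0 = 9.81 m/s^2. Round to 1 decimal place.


Step 1: m_dot * g0 = 468.0 * 9.81 = 4591.08
Step 2: Isp = 1035506 / 4591.08 = 225.5 s

225.5


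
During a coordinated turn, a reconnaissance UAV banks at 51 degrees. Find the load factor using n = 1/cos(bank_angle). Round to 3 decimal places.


Step 1: Convert 51 degrees to radians = 0.890118
Step 2: cos(51 deg) = 0.62932
Step 3: n = 1 / 0.62932 = 1.589

1.589


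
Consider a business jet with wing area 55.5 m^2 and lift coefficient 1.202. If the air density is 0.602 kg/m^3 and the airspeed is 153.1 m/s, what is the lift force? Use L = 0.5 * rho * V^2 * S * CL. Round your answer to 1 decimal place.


Step 1: Calculate dynamic pressure q = 0.5 * 0.602 * 153.1^2 = 0.5 * 0.602 * 23439.61 = 7055.3226 Pa
Step 2: Multiply by wing area and lift coefficient: L = 7055.3226 * 55.5 * 1.202
Step 3: L = 391570.4049 * 1.202 = 470667.6 N

470667.6


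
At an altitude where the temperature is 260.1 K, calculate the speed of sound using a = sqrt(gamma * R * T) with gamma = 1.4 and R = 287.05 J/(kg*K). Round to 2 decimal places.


Step 1: gamma * R * T = 1.4 * 287.05 * 260.1 = 104526.387
Step 2: a = sqrt(104526.387) = 323.31 m/s

323.31


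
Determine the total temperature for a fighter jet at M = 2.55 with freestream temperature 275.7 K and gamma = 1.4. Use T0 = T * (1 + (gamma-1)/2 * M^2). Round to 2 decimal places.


Step 1: (gamma-1)/2 = 0.2
Step 2: M^2 = 6.5025
Step 3: 1 + 0.2 * 6.5025 = 2.3005
Step 4: T0 = 275.7 * 2.3005 = 634.25 K

634.25


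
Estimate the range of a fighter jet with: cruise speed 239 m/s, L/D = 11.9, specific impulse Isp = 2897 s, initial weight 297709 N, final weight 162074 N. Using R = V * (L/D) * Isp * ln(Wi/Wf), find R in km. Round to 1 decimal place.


Step 1: Coefficient = V * (L/D) * Isp = 239 * 11.9 * 2897 = 8239357.7 m
Step 2: Wi/Wf = 297709 / 162074 = 1.836871
Step 3: ln(1.836871) = 0.608063
Step 4: R = 8239357.7 * 0.608063 = 5010052.5 m = 5010.1 km

5010.1


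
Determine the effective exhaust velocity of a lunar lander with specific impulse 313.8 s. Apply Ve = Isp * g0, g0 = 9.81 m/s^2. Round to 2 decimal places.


Step 1: Ve = Isp * g0 = 313.8 * 9.81
Step 2: Ve = 3078.38 m/s

3078.38


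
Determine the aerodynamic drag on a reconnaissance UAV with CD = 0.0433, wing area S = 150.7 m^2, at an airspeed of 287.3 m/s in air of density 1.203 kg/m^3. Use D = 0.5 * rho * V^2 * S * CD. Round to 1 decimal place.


Step 1: Dynamic pressure q = 0.5 * 1.203 * 287.3^2 = 49648.5859 Pa
Step 2: Drag D = q * S * CD = 49648.5859 * 150.7 * 0.0433
Step 3: D = 323972.4 N

323972.4


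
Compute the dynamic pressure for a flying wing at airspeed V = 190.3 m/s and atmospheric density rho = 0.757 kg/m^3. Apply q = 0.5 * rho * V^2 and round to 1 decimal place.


Step 1: V^2 = 190.3^2 = 36214.09
Step 2: q = 0.5 * 0.757 * 36214.09
Step 3: q = 13707.0 Pa

13707.0


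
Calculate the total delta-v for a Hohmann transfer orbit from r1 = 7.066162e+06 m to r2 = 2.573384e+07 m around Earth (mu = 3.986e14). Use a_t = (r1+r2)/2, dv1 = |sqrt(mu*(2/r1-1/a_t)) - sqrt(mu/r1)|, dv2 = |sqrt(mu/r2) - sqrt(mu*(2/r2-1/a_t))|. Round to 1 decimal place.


Step 1: Transfer semi-major axis a_t = (7.066162e+06 + 2.573384e+07) / 2 = 1.640000e+07 m
Step 2: v1 (circular at r1) = sqrt(mu/r1) = 7510.64 m/s
Step 3: v_t1 = sqrt(mu*(2/r1 - 1/a_t)) = 9408.21 m/s
Step 4: dv1 = |9408.21 - 7510.64| = 1897.58 m/s
Step 5: v2 (circular at r2) = 3935.65 m/s, v_t2 = 2583.37 m/s
Step 6: dv2 = |3935.65 - 2583.37| = 1352.28 m/s
Step 7: Total delta-v = 1897.58 + 1352.28 = 3249.9 m/s

3249.9


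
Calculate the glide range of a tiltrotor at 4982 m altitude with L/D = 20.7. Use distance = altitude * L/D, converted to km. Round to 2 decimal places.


Step 1: Glide distance = altitude * L/D = 4982 * 20.7 = 103127.4 m
Step 2: Convert to km: 103127.4 / 1000 = 103.13 km

103.13


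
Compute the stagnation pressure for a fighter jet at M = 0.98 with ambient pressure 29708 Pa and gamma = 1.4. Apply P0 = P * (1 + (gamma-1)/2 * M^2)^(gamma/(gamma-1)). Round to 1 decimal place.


Step 1: (gamma-1)/2 * M^2 = 0.2 * 0.9604 = 0.19208
Step 2: 1 + 0.19208 = 1.19208
Step 3: Exponent gamma/(gamma-1) = 3.5
Step 4: P0 = 29708 * 1.19208^3.5 = 54946.8 Pa

54946.8


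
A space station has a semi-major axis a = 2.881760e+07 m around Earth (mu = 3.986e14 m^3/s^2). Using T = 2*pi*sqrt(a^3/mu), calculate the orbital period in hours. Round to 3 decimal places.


Step 1: a^3 / mu = 2.393169e+22 / 3.986e14 = 6.003937e+07
Step 2: sqrt(6.003937e+07) = 7748.5076 s
Step 3: T = 2*pi * 7748.5076 = 48685.31 s
Step 4: T in hours = 48685.31 / 3600 = 13.524 hours

13.524


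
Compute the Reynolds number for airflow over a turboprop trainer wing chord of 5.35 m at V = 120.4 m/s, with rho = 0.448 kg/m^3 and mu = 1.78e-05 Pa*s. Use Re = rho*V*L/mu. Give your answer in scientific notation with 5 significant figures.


Step 1: Numerator = rho * V * L = 0.448 * 120.4 * 5.35 = 288.57472
Step 2: Re = 288.57472 / 1.78e-05
Step 3: Re = 1.6212e+07

1.6212e+07


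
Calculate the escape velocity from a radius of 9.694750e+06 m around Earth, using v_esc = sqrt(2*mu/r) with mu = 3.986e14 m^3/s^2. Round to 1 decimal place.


Step 1: 2*mu/r = 2 * 3.986e14 / 9.694750e+06 = 82230072.9776
Step 2: v_esc = sqrt(82230072.9776) = 9068.1 m/s

9068.1


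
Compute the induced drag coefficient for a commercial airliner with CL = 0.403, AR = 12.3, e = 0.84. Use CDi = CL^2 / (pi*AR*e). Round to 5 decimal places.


Step 1: CL^2 = 0.403^2 = 0.162409
Step 2: pi * AR * e = 3.14159 * 12.3 * 0.84 = 32.458935
Step 3: CDi = 0.162409 / 32.458935 = 0.00500

0.00500


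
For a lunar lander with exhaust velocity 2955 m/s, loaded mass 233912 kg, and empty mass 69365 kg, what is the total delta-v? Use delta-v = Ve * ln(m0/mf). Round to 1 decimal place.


Step 1: Mass ratio m0/mf = 233912 / 69365 = 3.372191
Step 2: ln(3.372191) = 1.215563
Step 3: delta-v = 2955 * 1.215563 = 3592.0 m/s

3592.0


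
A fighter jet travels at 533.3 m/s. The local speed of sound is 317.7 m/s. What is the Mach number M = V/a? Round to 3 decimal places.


Step 1: M = V / a = 533.3 / 317.7
Step 2: M = 1.679

1.679


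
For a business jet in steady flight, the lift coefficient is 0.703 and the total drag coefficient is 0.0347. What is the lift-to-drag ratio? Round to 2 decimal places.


Step 1: L/D = CL / CD = 0.703 / 0.0347
Step 2: L/D = 20.26

20.26


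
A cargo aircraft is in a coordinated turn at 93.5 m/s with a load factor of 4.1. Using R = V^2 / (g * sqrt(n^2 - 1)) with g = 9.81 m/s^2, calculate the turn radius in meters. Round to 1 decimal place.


Step 1: V^2 = 93.5^2 = 8742.25
Step 2: n^2 - 1 = 4.1^2 - 1 = 15.81
Step 3: sqrt(15.81) = 3.976179
Step 4: R = 8742.25 / (9.81 * 3.976179) = 224.1 m

224.1


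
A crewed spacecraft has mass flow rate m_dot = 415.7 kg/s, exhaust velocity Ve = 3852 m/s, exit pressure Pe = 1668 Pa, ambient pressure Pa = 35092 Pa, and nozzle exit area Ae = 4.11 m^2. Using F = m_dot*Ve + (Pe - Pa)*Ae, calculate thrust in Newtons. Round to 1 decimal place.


Step 1: Momentum thrust = m_dot * Ve = 415.7 * 3852 = 1601276.4 N
Step 2: Pressure thrust = (Pe - Pa) * Ae = (1668 - 35092) * 4.11 = -137372.64 N
Step 3: Total thrust F = 1601276.4 + -137372.64 = 1463903.8 N

1463903.8


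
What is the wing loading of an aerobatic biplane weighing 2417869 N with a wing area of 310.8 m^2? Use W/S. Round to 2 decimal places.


Step 1: Wing loading = W / S = 2417869 / 310.8
Step 2: Wing loading = 7779.50 N/m^2

7779.50


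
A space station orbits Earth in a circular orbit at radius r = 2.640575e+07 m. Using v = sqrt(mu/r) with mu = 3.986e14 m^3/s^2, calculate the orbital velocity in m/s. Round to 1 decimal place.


Step 1: mu / r = 3.986e14 / 2.640575e+07 = 15095197.0688
Step 2: v = sqrt(15095197.0688) = 3885.3 m/s

3885.3


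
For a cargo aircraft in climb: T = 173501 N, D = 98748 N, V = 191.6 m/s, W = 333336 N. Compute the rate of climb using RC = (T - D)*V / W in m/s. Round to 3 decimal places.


Step 1: Excess thrust = T - D = 173501 - 98748 = 74753 N
Step 2: Excess power = 74753 * 191.6 = 14322674.8 W
Step 3: RC = 14322674.8 / 333336 = 42.968 m/s

42.968


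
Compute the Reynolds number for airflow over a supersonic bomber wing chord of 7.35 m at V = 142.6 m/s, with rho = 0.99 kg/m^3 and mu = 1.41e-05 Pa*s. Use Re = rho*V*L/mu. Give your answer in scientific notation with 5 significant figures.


Step 1: Numerator = rho * V * L = 0.99 * 142.6 * 7.35 = 1037.6289
Step 2: Re = 1037.6289 / 1.41e-05
Step 3: Re = 7.3591e+07

7.3591e+07


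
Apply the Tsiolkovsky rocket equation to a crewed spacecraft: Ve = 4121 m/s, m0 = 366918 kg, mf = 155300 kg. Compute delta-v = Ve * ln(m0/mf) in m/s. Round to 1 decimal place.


Step 1: Mass ratio m0/mf = 366918 / 155300 = 2.36264
Step 2: ln(2.36264) = 0.85978
Step 3: delta-v = 4121 * 0.85978 = 3543.2 m/s

3543.2


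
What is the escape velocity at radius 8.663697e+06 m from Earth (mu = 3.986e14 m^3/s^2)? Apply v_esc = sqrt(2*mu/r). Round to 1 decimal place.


Step 1: 2*mu/r = 2 * 3.986e14 / 8.663697e+06 = 92016145.0706
Step 2: v_esc = sqrt(92016145.0706) = 9592.5 m/s

9592.5


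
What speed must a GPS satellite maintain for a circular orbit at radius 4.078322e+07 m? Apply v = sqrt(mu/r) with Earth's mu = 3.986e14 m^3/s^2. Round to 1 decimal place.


Step 1: mu / r = 3.986e14 / 4.078322e+07 = 9773627.487
Step 2: v = sqrt(9773627.487) = 3126.3 m/s

3126.3


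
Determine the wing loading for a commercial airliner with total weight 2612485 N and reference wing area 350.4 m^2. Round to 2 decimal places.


Step 1: Wing loading = W / S = 2612485 / 350.4
Step 2: Wing loading = 7455.72 N/m^2

7455.72


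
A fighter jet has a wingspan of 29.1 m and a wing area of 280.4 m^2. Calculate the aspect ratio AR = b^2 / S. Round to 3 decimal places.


Step 1: b^2 = 29.1^2 = 846.81
Step 2: AR = 846.81 / 280.4 = 3.020

3.020


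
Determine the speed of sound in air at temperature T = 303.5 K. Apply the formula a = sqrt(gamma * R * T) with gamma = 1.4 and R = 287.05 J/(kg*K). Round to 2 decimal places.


Step 1: gamma * R * T = 1.4 * 287.05 * 303.5 = 121967.545
Step 2: a = sqrt(121967.545) = 349.24 m/s

349.24


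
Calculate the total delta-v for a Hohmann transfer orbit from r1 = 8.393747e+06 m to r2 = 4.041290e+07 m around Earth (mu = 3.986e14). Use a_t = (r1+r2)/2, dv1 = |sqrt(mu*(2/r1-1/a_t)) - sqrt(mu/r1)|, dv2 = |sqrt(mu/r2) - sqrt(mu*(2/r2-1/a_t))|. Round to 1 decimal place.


Step 1: Transfer semi-major axis a_t = (8.393747e+06 + 4.041290e+07) / 2 = 2.440332e+07 m
Step 2: v1 (circular at r1) = sqrt(mu/r1) = 6891.13 m/s
Step 3: v_t1 = sqrt(mu*(2/r1 - 1/a_t)) = 8868.01 m/s
Step 4: dv1 = |8868.01 - 6891.13| = 1976.88 m/s
Step 5: v2 (circular at r2) = 3140.57 m/s, v_t2 = 1841.88 m/s
Step 6: dv2 = |3140.57 - 1841.88| = 1298.69 m/s
Step 7: Total delta-v = 1976.88 + 1298.69 = 3275.6 m/s

3275.6


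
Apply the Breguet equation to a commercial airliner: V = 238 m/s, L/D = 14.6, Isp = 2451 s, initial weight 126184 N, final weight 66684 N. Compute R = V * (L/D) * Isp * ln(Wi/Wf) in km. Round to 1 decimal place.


Step 1: Coefficient = V * (L/D) * Isp = 238 * 14.6 * 2451 = 8516734.8 m
Step 2: Wi/Wf = 126184 / 66684 = 1.892268
Step 3: ln(1.892268) = 0.637776
Step 4: R = 8516734.8 * 0.637776 = 5431770.0 m = 5431.8 km

5431.8


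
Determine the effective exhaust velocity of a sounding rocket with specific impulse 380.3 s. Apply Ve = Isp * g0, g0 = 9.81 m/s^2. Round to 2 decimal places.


Step 1: Ve = Isp * g0 = 380.3 * 9.81
Step 2: Ve = 3730.74 m/s

3730.74


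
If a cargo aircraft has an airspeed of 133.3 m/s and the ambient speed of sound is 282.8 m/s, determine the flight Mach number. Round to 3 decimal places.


Step 1: M = V / a = 133.3 / 282.8
Step 2: M = 0.471

0.471


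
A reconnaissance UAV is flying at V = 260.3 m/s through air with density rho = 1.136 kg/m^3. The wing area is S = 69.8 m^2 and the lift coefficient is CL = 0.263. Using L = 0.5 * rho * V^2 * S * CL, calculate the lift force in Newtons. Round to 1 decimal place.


Step 1: Calculate dynamic pressure q = 0.5 * 1.136 * 260.3^2 = 0.5 * 1.136 * 67756.09 = 38485.4591 Pa
Step 2: Multiply by wing area and lift coefficient: L = 38485.4591 * 69.8 * 0.263
Step 3: L = 2686285.0466 * 0.263 = 706493.0 N

706493.0


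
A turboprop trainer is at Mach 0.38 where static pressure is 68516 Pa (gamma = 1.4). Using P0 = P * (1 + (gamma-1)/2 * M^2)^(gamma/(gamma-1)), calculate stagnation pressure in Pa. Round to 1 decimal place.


Step 1: (gamma-1)/2 * M^2 = 0.2 * 0.1444 = 0.02888
Step 2: 1 + 0.02888 = 1.02888
Step 3: Exponent gamma/(gamma-1) = 3.5
Step 4: P0 = 68516 * 1.02888^3.5 = 75695.2 Pa

75695.2


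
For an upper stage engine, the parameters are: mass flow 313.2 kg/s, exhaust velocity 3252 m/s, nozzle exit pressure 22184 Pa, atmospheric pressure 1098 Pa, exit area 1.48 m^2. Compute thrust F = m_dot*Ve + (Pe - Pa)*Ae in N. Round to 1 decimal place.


Step 1: Momentum thrust = m_dot * Ve = 313.2 * 3252 = 1018526.4 N
Step 2: Pressure thrust = (Pe - Pa) * Ae = (22184 - 1098) * 1.48 = 31207.28 N
Step 3: Total thrust F = 1018526.4 + 31207.28 = 1049733.7 N

1049733.7


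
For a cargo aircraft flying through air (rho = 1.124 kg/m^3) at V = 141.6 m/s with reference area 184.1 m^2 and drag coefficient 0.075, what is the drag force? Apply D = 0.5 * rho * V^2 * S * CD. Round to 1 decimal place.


Step 1: Dynamic pressure q = 0.5 * 1.124 * 141.6^2 = 11268.4147 Pa
Step 2: Drag D = q * S * CD = 11268.4147 * 184.1 * 0.075
Step 3: D = 155588.6 N

155588.6


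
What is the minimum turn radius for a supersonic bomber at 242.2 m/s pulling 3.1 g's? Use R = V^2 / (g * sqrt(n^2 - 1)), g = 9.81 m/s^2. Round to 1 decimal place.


Step 1: V^2 = 242.2^2 = 58660.84
Step 2: n^2 - 1 = 3.1^2 - 1 = 8.61
Step 3: sqrt(8.61) = 2.93428
Step 4: R = 58660.84 / (9.81 * 2.93428) = 2037.9 m

2037.9


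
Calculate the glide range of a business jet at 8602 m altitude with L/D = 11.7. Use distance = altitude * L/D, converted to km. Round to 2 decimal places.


Step 1: Glide distance = altitude * L/D = 8602 * 11.7 = 100643.4 m
Step 2: Convert to km: 100643.4 / 1000 = 100.64 km

100.64


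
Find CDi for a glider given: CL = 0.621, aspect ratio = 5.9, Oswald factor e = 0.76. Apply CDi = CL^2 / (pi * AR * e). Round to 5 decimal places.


Step 1: CL^2 = 0.621^2 = 0.385641
Step 2: pi * AR * e = 3.14159 * 5.9 * 0.76 = 14.086901
Step 3: CDi = 0.385641 / 14.086901 = 0.02738

0.02738


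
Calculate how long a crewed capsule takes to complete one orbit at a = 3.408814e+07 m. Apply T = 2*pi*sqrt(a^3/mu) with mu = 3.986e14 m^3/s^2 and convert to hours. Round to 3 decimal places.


Step 1: a^3 / mu = 3.961046e+22 / 3.986e14 = 9.937397e+07
Step 2: sqrt(9.937397e+07) = 9968.6491 s
Step 3: T = 2*pi * 9968.6491 = 62634.87 s
Step 4: T in hours = 62634.87 / 3600 = 17.399 hours

17.399


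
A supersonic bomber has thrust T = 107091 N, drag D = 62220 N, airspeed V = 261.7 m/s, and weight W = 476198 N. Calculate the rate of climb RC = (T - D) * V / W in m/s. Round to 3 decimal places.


Step 1: Excess thrust = T - D = 107091 - 62220 = 44871 N
Step 2: Excess power = 44871 * 261.7 = 11742740.7 W
Step 3: RC = 11742740.7 / 476198 = 24.659 m/s

24.659


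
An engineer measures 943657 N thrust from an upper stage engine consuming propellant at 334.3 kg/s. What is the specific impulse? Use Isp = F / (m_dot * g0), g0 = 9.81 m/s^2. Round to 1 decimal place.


Step 1: m_dot * g0 = 334.3 * 9.81 = 3279.48
Step 2: Isp = 943657 / 3279.48 = 287.7 s

287.7


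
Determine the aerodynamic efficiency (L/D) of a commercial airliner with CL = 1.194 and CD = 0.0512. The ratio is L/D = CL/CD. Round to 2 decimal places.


Step 1: L/D = CL / CD = 1.194 / 0.0512
Step 2: L/D = 23.32

23.32


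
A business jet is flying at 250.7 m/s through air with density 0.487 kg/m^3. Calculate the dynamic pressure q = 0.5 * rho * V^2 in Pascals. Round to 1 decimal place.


Step 1: V^2 = 250.7^2 = 62850.49
Step 2: q = 0.5 * 0.487 * 62850.49
Step 3: q = 15304.1 Pa

15304.1


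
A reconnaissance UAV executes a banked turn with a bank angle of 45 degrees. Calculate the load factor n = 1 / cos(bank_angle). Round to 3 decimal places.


Step 1: Convert 45 degrees to radians = 0.785398
Step 2: cos(45 deg) = 0.707107
Step 3: n = 1 / 0.707107 = 1.414

1.414


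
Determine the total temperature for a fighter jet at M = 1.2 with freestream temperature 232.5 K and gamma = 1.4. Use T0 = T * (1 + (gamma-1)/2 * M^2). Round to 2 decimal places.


Step 1: (gamma-1)/2 = 0.2
Step 2: M^2 = 1.44
Step 3: 1 + 0.2 * 1.44 = 1.288
Step 4: T0 = 232.5 * 1.288 = 299.46 K

299.46


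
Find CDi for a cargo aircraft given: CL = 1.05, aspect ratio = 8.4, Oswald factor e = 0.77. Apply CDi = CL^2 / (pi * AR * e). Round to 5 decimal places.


Step 1: CL^2 = 1.05^2 = 1.1025
Step 2: pi * AR * e = 3.14159 * 8.4 * 0.77 = 20.319821
Step 3: CDi = 1.1025 / 20.319821 = 0.05426

0.05426


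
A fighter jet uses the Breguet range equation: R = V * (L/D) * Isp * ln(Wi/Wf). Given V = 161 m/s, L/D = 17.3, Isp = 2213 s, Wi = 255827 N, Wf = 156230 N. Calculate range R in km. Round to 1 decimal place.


Step 1: Coefficient = V * (L/D) * Isp = 161 * 17.3 * 2213 = 6163868.9 m
Step 2: Wi/Wf = 255827 / 156230 = 1.637502
Step 3: ln(1.637502) = 0.493172
Step 4: R = 6163868.9 * 0.493172 = 3039848.5 m = 3039.8 km

3039.8


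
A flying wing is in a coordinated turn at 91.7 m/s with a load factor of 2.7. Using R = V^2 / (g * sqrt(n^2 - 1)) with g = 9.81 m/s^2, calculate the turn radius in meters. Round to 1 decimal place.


Step 1: V^2 = 91.7^2 = 8408.89
Step 2: n^2 - 1 = 2.7^2 - 1 = 6.29
Step 3: sqrt(6.29) = 2.507987
Step 4: R = 8408.89 / (9.81 * 2.507987) = 341.8 m

341.8


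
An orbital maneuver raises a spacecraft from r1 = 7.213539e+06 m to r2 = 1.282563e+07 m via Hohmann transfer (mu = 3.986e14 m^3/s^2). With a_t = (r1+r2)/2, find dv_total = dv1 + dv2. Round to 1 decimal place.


Step 1: Transfer semi-major axis a_t = (7.213539e+06 + 1.282563e+07) / 2 = 1.001958e+07 m
Step 2: v1 (circular at r1) = sqrt(mu/r1) = 7433.52 m/s
Step 3: v_t1 = sqrt(mu*(2/r1 - 1/a_t)) = 8410.25 m/s
Step 4: dv1 = |8410.25 - 7433.52| = 976.73 m/s
Step 5: v2 (circular at r2) = 5574.8 m/s, v_t2 = 4730.19 m/s
Step 6: dv2 = |5574.8 - 4730.19| = 844.61 m/s
Step 7: Total delta-v = 976.73 + 844.61 = 1821.3 m/s

1821.3


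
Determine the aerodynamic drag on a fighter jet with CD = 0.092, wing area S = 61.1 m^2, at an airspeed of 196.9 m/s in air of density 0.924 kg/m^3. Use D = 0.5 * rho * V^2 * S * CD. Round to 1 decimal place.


Step 1: Dynamic pressure q = 0.5 * 0.924 * 196.9^2 = 17911.5598 Pa
Step 2: Drag D = q * S * CD = 17911.5598 * 61.1 * 0.092
Step 3: D = 100684.5 N

100684.5


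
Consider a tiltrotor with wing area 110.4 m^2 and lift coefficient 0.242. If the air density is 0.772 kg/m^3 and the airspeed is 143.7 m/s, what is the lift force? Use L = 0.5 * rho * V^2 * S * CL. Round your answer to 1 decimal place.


Step 1: Calculate dynamic pressure q = 0.5 * 0.772 * 143.7^2 = 0.5 * 0.772 * 20649.69 = 7970.7803 Pa
Step 2: Multiply by wing area and lift coefficient: L = 7970.7803 * 110.4 * 0.242
Step 3: L = 879974.1495 * 0.242 = 212953.7 N

212953.7


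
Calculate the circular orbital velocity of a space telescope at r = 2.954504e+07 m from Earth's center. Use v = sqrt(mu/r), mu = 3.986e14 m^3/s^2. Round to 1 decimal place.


Step 1: mu / r = 3.986e14 / 2.954504e+07 = 13491266.2159
Step 2: v = sqrt(13491266.2159) = 3673.0 m/s

3673.0


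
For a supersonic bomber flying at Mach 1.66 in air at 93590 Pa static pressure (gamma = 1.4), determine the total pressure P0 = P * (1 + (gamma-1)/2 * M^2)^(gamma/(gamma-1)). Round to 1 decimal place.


Step 1: (gamma-1)/2 * M^2 = 0.2 * 2.7556 = 0.55112
Step 2: 1 + 0.55112 = 1.55112
Step 3: Exponent gamma/(gamma-1) = 3.5
Step 4: P0 = 93590 * 1.55112^3.5 = 434999.1 Pa

434999.1


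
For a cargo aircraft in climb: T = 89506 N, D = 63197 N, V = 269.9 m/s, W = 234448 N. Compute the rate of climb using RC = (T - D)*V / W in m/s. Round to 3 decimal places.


Step 1: Excess thrust = T - D = 89506 - 63197 = 26309 N
Step 2: Excess power = 26309 * 269.9 = 7100799.1 W
Step 3: RC = 7100799.1 / 234448 = 30.287 m/s

30.287


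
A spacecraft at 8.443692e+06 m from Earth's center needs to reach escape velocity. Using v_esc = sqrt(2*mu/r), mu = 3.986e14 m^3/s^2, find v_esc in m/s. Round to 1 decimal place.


Step 1: 2*mu/r = 2 * 3.986e14 / 8.443692e+06 = 94413675.9133
Step 2: v_esc = sqrt(94413675.9133) = 9716.7 m/s

9716.7


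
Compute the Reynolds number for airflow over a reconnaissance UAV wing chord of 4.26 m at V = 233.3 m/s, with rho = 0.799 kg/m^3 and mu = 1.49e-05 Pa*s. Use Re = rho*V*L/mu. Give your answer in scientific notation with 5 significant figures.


Step 1: Numerator = rho * V * L = 0.799 * 233.3 * 4.26 = 794.092542
Step 2: Re = 794.092542 / 1.49e-05
Step 3: Re = 5.3295e+07

5.3295e+07


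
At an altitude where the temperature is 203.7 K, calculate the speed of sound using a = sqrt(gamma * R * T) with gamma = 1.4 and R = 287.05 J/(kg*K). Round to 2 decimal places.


Step 1: gamma * R * T = 1.4 * 287.05 * 203.7 = 81860.919
Step 2: a = sqrt(81860.919) = 286.11 m/s

286.11


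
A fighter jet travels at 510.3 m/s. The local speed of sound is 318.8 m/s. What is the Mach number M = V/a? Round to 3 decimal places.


Step 1: M = V / a = 510.3 / 318.8
Step 2: M = 1.601

1.601


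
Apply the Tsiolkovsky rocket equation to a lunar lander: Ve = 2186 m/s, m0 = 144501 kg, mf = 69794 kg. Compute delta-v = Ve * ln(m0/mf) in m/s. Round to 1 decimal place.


Step 1: Mass ratio m0/mf = 144501 / 69794 = 2.070393
Step 2: ln(2.070393) = 0.727738
Step 3: delta-v = 2186 * 0.727738 = 1590.8 m/s

1590.8


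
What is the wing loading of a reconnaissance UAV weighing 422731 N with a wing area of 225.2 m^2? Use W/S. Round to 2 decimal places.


Step 1: Wing loading = W / S = 422731 / 225.2
Step 2: Wing loading = 1877.14 N/m^2

1877.14


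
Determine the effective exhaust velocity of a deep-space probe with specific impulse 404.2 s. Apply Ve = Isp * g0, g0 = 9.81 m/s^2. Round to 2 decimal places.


Step 1: Ve = Isp * g0 = 404.2 * 9.81
Step 2: Ve = 3965.20 m/s

3965.20


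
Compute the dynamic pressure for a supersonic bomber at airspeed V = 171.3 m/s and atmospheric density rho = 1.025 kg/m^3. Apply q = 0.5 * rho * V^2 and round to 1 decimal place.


Step 1: V^2 = 171.3^2 = 29343.69
Step 2: q = 0.5 * 1.025 * 29343.69
Step 3: q = 15038.6 Pa

15038.6
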